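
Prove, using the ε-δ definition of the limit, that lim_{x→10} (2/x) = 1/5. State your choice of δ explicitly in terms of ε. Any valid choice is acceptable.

δ = min(5, 25ε)

Let ε > 0 be given. We seek δ > 0 such that 0 < |x − 10| < δ implies |2/x − (1/5)| < ε.
|2/x − (1/5)| = 2·|10 − x|/(10·|x|) = 2|x − 10|/(10|x|).
Require δ ≤ 5 so that |x| > 10 − 5 = 5, hence 10|x| > 50.
Then |2/x − (1/5)| < 2|x − 10|/50, which is < ε when |x − 10| < 25ε.
Take δ = min(5, 25ε). Then 0 < |x − 10| < δ gives both |x − 10| < 5 and |x − 10| < 25ε, so |2/x − (1/5)| < ε.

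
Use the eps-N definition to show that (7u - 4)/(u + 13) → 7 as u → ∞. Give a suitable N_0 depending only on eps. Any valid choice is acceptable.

N_0 = 95/eps

Let eps > 0 be given. We seek N_0 > 0 such that u > N_0 implies |(7u - 4)/(u + 13) − 7| < eps.
(7u - 4)/(u + 13) − 7 = ((7u - 4) − 7(u + 13)) / ((u + 13)) = -95/((u + 13)).
For u > 0 we have u + 13 > u, so |(7u - 4)/(u + 13) − 7| = 95/((u + 13)) < 95/(u) = 95/u.
Thus |(7u - 4)/(u + 13) − 7| < eps whenever u > 95/eps.
Take N_0 = 95/eps. If u > N_0 then |(7u - 4)/(u + 13) − 7| < 95/u < eps.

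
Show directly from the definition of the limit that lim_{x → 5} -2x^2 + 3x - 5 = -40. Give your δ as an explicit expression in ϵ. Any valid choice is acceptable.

Let ϵ > 0 be given. We want δ > 0 such that 0 < |x − 5| < δ implies |(-2x^2 + 3x - 5) + 40| < ϵ.
(-2x^2 + 3x - 5) + 40 = -2x^2 + 3x + 35 = (x − 5)(-2x - 7).
So |(-2x^2 + 3x - 5) + 40| = |x − 5|·|-2x - 7|.
Assume first that |x − 5| < 1, so |x| < 6. Then |-2x - 7| ≤ 2·6 + 7 = 19.
Hence |(-2x^2 + 3x - 5) + 40| ≤ 19|x − 5| < ϵ provided |x − 5| < ϵ/19.
Take δ = min(1, ϵ/19). Then 0 < |x − 5| < δ gives both |x − 5| < 1 and |x − 5| < ϵ/19, so |(-2x^2 + 3x - 5) + 40| < ϵ.

δ = min(1, ϵ/19)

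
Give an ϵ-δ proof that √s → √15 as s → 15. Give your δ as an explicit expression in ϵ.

Fix ϵ > 0. We want δ > 0 such that 0 < |s − 15| < δ implies |√s − √15| < ϵ.
Multiplying by the conjugate, |√s − √15| = |s − 15|/(√s + √15).
Restrict δ ≤ 15 so that |s − 15| < 15 forces s > 0, and then √s + √15 > √15.
Hence |√s − √15| < |s − 15|/√15, which is < ϵ once |s − 15| < √15·ϵ.
Take δ = min(15, √15·ϵ). If 0 < |s − 15| < δ then s > 0 and |√s − √15| < |s − 15|/√15 < ϵ.

δ = min(15, √15·ϵ)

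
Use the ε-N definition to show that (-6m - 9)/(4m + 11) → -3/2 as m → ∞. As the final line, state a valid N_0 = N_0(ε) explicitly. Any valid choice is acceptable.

Let ε > 0 be given. For m ≥ 1, |(-6m - 9)/(4m + 11) + 3/2| = |30|/(4(4m + 11)) = 30/(4(4m + 11)).
Since 4m + 11 ≥ 4m for m ≥ 1, this is ≤ 30/(4·4m) = (15/8)/m.
So |(-6m - 9)/(4m + 11) + 3/2| < ε whenever m > (15/8)/ε.
Take N_0 = (15/8)/ε. If m > N_0 then |(-6m - 9)/(4m + 11) + 3/2| ≤ (15/8)/m < ε.

N_0 = (15/8)/ε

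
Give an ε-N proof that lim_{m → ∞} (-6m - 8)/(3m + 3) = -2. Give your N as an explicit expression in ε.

N = (2/3)/ε

Fix ε > 0. For m ≥ 1, |(-6m - 8)/(3m + 3) + 2| = |-6|/(3(3m + 3)) = 6/(3(3m + 3)).
Since 3m + 3 ≥ 3m for m ≥ 1, this is ≤ 6/(3·3m) = (2/3)/m.
So |(-6m - 8)/(3m + 3) + 2| < ε whenever m > (2/3)/ε.
Take N = (2/3)/ε. If m > N then |(-6m - 8)/(3m + 3) + 2| ≤ (2/3)/m < ε.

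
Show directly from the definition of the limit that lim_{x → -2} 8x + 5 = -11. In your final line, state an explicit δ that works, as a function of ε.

Fix ε > 0. We need δ > 0 so that 0 < |x + 2| < δ implies |(8x + 5) + 11| < ε.
Since (8x + 5) + 11 = 8(x + 2), we have |(8x + 5) + 11| = 8|x + 2|.
So 8|x + 2| < ε exactly when |x + 2| < ε/8.
Take δ = ε/8. If 0 < |x + 2| < δ then |(8x + 5) + 11| = 8|x + 2| < 8·(ε/8) = ε.

δ = ε/8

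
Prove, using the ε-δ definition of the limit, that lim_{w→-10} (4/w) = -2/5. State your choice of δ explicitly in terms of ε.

δ = min(5, (25/2)ε)

Let ε > 0 be given. We seek δ > 0 such that 0 < |w + 10| < δ implies |4/w + 2/5| < ε.
|4/w + 2/5| = 4·|-10 − w|/(10·|w|) = 4|w + 10|/(10|w|).
Require δ ≤ 5 so that |w| > 10 − 5 = 5, hence 10|w| > 50.
Then |4/w + 2/5| < 4|w + 10|/50, which is < ε when |w + 10| < (25/2)ε.
Take δ = min(5, (25/2)ε). Then 0 < |w + 10| < δ gives both |w + 10| < 5 and |w + 10| < (25/2)ε, so |4/w + 2/5| < ε.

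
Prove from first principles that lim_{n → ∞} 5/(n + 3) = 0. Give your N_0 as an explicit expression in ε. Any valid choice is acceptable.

N_0 = 5/ε

Let ε > 0 be given. For n ≥ 1, |5/(n + 3) − 0| = 5/(n + 3) ≤ 5/n.
We need 5/n < ε, i.e. n > 5/ε.
Take N_0 = 5/ε. If n > N_0 then |5/(n + 3)| ≤ 5/n < ε.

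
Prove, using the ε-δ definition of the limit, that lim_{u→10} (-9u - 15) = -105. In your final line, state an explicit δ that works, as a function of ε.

δ = ε/9

Let ε > 0 be given. We need δ > 0 so that 0 < |u − 10| < δ implies |(-9u - 15) + 105| < ε.
|(-9u - 15) + 105| = |-9u + 90| = 9|u − 10|.
Thus it suffices that |u − 10| < ε/9.
Take δ = ε/9. If 0 < |u − 10| < δ then |(-9u - 15) + 105| = 9|u − 10| < 9·(ε/9) = ε.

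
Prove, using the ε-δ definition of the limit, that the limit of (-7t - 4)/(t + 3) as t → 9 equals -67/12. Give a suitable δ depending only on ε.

Suppose ε > 0. We want δ > 0 with 0 < |t − 9| < δ ⇒ |(-7t - 4)/(t + 3) + 67/12| < ε.
Combining over a common denominator, (-7t - 4)/(t + 3) + 67/12 = [(-7t - 4)·12 − (-67)·(t + 3)] / [12·(t + 3)] = -17(t − 9) / (12(t + 3)).
So |(-7t - 4)/(t + 3) + 67/12| = 17|t − 9| / (12·|t + 3|).
Require δ ≤ 6, so |t + 3| ≥ |12| − |t − 9| > 12 − 6 = 6.
Hence |(-7t - 4)/(t + 3) + 67/12| < 17|t − 9|/(12·6) = (17/72)|t − 9|, which is < ε once |t − 9| < (72/17)ε.
Take δ = min(6, (72/17)ε). Then 0 < |t − 9| < δ forces both bounds, so |(-7t - 4)/(t + 3) + 67/12| < ε.

δ = min(6, (72/17)ε)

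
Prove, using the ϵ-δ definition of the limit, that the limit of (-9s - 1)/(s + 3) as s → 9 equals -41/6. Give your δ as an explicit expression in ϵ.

Fix ϵ > 0. We want δ > 0 with 0 < |s − 9| < δ ⇒ |(-9s - 1)/(s + 3) + 41/6| < ϵ.
Combining over a common denominator, (-9s - 1)/(s + 3) + 41/6 = [(-9s - 1)·12 − (-82)·(s + 3)] / [12·(s + 3)] = -26(s − 9) / (12(s + 3)).
So |(-9s - 1)/(s + 3) + 41/6| = 26|s − 9| / (12·|s + 3|).
Restrict δ ≤ 6. Then |s − 9| < 6 gives |s + 3| = |(s − 9) + 12| ≥ 12 − 6 = 6.
Hence |(-9s - 1)/(s + 3) + 41/6| < 26|s − 9|/(12·6) = (13/36)|s − 9|, which is < ϵ once |s − 9| < (36/13)ϵ.
Take δ = min(6, (36/13)ϵ). Then 0 < |s − 9| < δ forces both bounds, so |(-9s - 1)/(s + 3) + 41/6| < ϵ.

δ = min(6, (36/13)ϵ)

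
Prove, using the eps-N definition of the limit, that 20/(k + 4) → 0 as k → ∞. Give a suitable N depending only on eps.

Let eps > 0 be given. For k ≥ 1, |20/(k + 4) − 0| = 20/(k + 4) ≤ 20/k.
We need 20/k < eps, i.e. k > 20/eps.
Take N = 20/eps. If k > N then |20/(k + 4)| ≤ 20/k < eps.

N = 20/eps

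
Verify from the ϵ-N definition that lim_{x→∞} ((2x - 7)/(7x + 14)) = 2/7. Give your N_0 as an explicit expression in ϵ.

Fix ϵ > 0. We seek N_0 > 0 such that x > N_0 implies |(2x - 7)/(7x + 14) − (2/7)| < ϵ.
(2x - 7)/(7x + 14) − (2/7) = (7(2x - 7) − 2(7x + 14)) / (7(7x + 14)) = -77/(7(7x + 14)).
For x > 0 we have 7x + 14 > 7x, so |(2x - 7)/(7x + 14) − (2/7)| = 77/(7(7x + 14)) < 77/(7·7x) = (11/7)/x.
Thus |(2x - 7)/(7x + 14) − (2/7)| < ϵ whenever x > (11/7)/ϵ.
Take N_0 = (11/7)/ϵ. If x > N_0 then |(2x - 7)/(7x + 14) − (2/7)| < (11/7)/x < ϵ.

N_0 = (11/7)/ϵ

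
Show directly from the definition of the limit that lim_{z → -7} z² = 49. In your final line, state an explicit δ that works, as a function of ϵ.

δ = min(2, ϵ/16)

Suppose ϵ > 0. We seek δ > 0 with 0 < |z + 7| < δ ⇒ |z² − 49| < ϵ.
Factor: z² − 49 = (z + 7)(z - 7), so |z² − 49| = |z + 7|·|z - 7|.
Impose δ ≤ 2 so that |z| < 9; then |z - 7| ≤ 16.
Hence |z² − 49| ≤ 16|z + 7|, which is < ϵ once |z + 7| < ϵ/16.
Take δ = min(2, ϵ/16). If 0 < |z + 7| < δ then both bounds hold and |z² − 49| ≤ 16|z + 7| < 16·(ϵ/16) = ϵ.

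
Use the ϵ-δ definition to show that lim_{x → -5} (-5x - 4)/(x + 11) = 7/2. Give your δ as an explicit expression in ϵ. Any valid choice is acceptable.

Let ϵ > 0 be given. We want δ > 0 with 0 < |x + 5| < δ ⇒ |(-5x - 4)/(x + 11) − (7/2)| < ϵ.
Combining over a common denominator, (-5x - 4)/(x + 11) − (7/2) = [(-5x - 4)·6 − 21·(x + 11)] / [6·(x + 11)] = -51(x + 5) / (6(x + 11)).
So |(-5x - 4)/(x + 11) − (7/2)| = 51|x + 5| / (6·|x + 11|).
Require δ ≤ 3, so |x + 11| ≥ |6| − |x + 5| > 6 − 3 = 3.
Hence |(-5x - 4)/(x + 11) − (7/2)| < 51|x + 5|/(6·3) = (17/6)|x + 5|, which is < ϵ once |x + 5| < (6/17)ϵ.
Take δ = min(3, (6/17)ϵ). Then 0 < |x + 5| < δ forces both bounds, so |(-5x - 4)/(x + 11) − (7/2)| < ϵ.

δ = min(3, (6/17)ϵ)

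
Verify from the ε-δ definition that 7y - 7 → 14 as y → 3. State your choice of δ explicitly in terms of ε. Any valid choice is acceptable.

δ = ε/7

Let ε > 0 be given. We need δ > 0 so that 0 < |y − 3| < δ implies |(7y - 7) − 14| < ε.
|(7y - 7) − 14| = |7y - 21| = 7|y − 3|.
So 7|y − 3| < ε exactly when |y − 3| < ε/7.
Choosing δ = ε/7 gives |(7y - 7) − 14| = 7|y − 3| < ε whenever |y − 3| < δ.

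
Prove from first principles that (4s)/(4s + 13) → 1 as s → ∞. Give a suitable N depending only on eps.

Fix eps > 0. We seek N > 0 such that s > N implies |(4s)/(4s + 13) − 1| < eps.
(4s)/(4s + 13) − 1 = (4(4s) − 4(4s + 13)) / (4(4s + 13)) = -52/(4(4s + 13)).
For s > 0 we have 4s + 13 > 4s, so |(4s)/(4s + 13) − 1| = 52/(4(4s + 13)) < 52/(4·4s) = (13/4)/s.
Thus |(4s)/(4s + 13) − 1| < eps whenever s > (13/4)/eps.
Take N = (13/4)/eps. If s > N then |(4s)/(4s + 13) − 1| < (13/4)/s < eps.

N = (13/4)/eps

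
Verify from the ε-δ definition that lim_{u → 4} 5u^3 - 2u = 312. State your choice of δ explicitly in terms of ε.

δ = min(2, ε/378)

Let ε > 0. We want δ > 0 such that 0 < |u − 4| < δ implies |(5u^3 - 2u) − 312| < ε.
(5u^3 - 2u) − 312 = 5u^3 - 2u - 312 = (u − 4)(5u^2 + 20u + 78).
So |(5u^3 - 2u) − 312| = |u − 4|·|5u^2 + 20u + 78|.
Require δ ≤ 2. Then |u − 4| < 2 gives |u| < 6, and by the triangle inequality |5u^2 + 20u + 78| ≤ 5·6^2 + 20·6 + 78 = 378.
Hence |(5u^3 - 2u) − 312| ≤ 378|u − 4| < ε provided |u − 4| < ε/378.
Choosing δ = min(2, ε/378) ensures both conditions, hence |(5u^3 - 2u) − 312| < ε.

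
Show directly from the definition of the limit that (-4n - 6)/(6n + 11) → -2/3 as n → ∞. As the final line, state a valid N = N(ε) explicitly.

N = (2/9)/ε

Suppose ε > 0. For n ≥ 1, |(-4n - 6)/(6n + 11) + 2/3| = |8|/(6(6n + 11)) = 8/(6(6n + 11)).
Since 6n + 11 ≥ 6n for n ≥ 1, this is ≤ 8/(6·6n) = (2/9)/n.
So |(-4n - 6)/(6n + 11) + 2/3| < ε whenever n > (2/9)/ε.
Take N = (2/9)/ε. If n > N then |(-4n - 6)/(6n + 11) + 2/3| ≤ (2/9)/n < ε.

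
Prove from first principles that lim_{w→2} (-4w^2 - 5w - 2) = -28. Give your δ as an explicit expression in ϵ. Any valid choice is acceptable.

δ = min(2, ϵ/29)

Fix ϵ > 0. We want δ > 0 such that 0 < |w − 2| < δ implies |(-4w^2 - 5w - 2) + 28| < ϵ.
(-4w^2 - 5w - 2) + 28 = -4w^2 - 5w + 26 = (w − 2)(-4w - 13).
So |(-4w^2 - 5w - 2) + 28| = |w − 2|·|-4w - 13|.
Require δ ≤ 2. Then |w − 2| < 2 gives |w| < 4, and by the triangle inequality |-4w - 13| ≤ 4·4 + 13 = 29.
Hence |(-4w^2 - 5w - 2) + 28| ≤ 29|w − 2| < ϵ provided |w − 2| < ϵ/29.
Choosing δ = min(2, ϵ/29) ensures both conditions, hence |(-4w^2 - 5w - 2) + 28| < ϵ.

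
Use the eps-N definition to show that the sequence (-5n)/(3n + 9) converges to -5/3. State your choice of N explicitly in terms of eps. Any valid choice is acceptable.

Suppose eps > 0. For n ≥ 1, |(-5n)/(3n + 9) + 5/3| = |45|/(3(3n + 9)) = 45/(3(3n + 9)).
Since 3n + 9 ≥ 3n for n ≥ 1, this is ≤ 45/(3·3n) = 5/n.
So |(-5n)/(3n + 9) + 5/3| < eps whenever n > 5/eps.
Take N = 5/eps. If n > N then |(-5n)/(3n + 9) + 5/3| ≤ 5/n < eps.

N = 5/eps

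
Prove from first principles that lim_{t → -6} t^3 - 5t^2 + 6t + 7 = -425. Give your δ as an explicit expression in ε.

Fix ε > 0. We want δ > 0 such that 0 < |t + 6| < δ implies |(t^3 - 5t^2 + 6t + 7) + 425| < ε.
(t^3 - 5t^2 + 6t + 7) + 425 = t^3 - 5t^2 + 6t + 432 = (t + 6)(t^2 - 11t + 72).
So |(t^3 - 5t^2 + 6t + 7) + 425| = |t + 6|·|t^2 - 11t + 72|.
Assume first that |t + 6| < 1, so |t| < 7. Then |t^2 - 11t + 72| ≤ 7^2 + 11·7 + 72 = 198.
Hence |(t^3 - 5t^2 + 6t + 7) + 425| ≤ 198|t + 6| < ε provided |t + 6| < ε/198.
Take δ = min(1, ε/198). Then 0 < |t + 6| < δ gives both |t + 6| < 1 and |t + 6| < ε/198, so |(t^3 - 5t^2 + 6t + 7) + 425| < ε.

δ = min(1, ε/198)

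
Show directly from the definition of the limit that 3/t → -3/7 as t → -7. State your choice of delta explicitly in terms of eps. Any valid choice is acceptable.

Suppose eps > 0. We seek delta > 0 such that 0 < |t + 7| < delta implies |3/t + 3/7| < eps.
|3/t + 3/7| = 3·|-7 − t|/(7·|t|) = 3|t + 7|/(7|t|).
Restrict delta ≤ 7/2. Then |t + 7| < 7/2 gives |t| > 7/2, so 7|t| > 49/2.
Then |3/t + 3/7| < 3|t + 7|/(49/2), which is < eps when |t + 7| < (49/6)eps.
Take delta = min(7/2, (49/6)eps). Then 0 < |t + 7| < delta gives both |t + 7| < 7/2 and |t + 7| < (49/6)eps, so |3/t + 3/7| < eps.

delta = min(7/2, (49/6)eps)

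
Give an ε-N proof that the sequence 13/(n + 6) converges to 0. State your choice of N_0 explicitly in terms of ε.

Fix ε > 0. For n ≥ 1, |13/(n + 6) − 0| = 13/(n + 6) ≤ 13/n.
We need 13/n < ε, i.e. n > 13/ε.
Take N_0 = 13/ε. If n > N_0 then |13/(n + 6)| ≤ 13/n < ε.

N_0 = 13/ε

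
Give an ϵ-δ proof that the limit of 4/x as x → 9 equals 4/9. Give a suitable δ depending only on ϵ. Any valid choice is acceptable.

δ = min(9/2, (81/8)ϵ)

Let ϵ > 0. We seek δ > 0 such that 0 < |x − 9| < δ implies |4/x − (4/9)| < ϵ.
|4/x − (4/9)| = 4·|9 − x|/(9·|x|) = 4|x − 9|/(9|x|).
Require δ ≤ 9/2 so that |x| > 9 − 9/2 = 9/2, hence 9|x| > 81/2.
Then |4/x − (4/9)| < 4|x − 9|/(81/2), which is < ϵ when |x − 9| < (81/8)ϵ.
Take δ = min(9/2, (81/8)ϵ). Then 0 < |x − 9| < δ gives both |x − 9| < 9/2 and |x − 9| < (81/8)ϵ, so |4/x − (4/9)| < ϵ.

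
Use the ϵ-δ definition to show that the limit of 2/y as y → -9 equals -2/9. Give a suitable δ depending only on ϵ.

δ = min(9/2, (81/4)ϵ)

Suppose ϵ > 0. We seek δ > 0 such that 0 < |y + 9| < δ implies |2/y + 2/9| < ϵ.
|2/y + 2/9| = 2·|-9 − y|/(9·|y|) = 2|y + 9|/(9|y|).
Require δ ≤ 9/2 so that |y| > 9 − 9/2 = 9/2, hence 9|y| > 81/2.
Then |2/y + 2/9| < 2|y + 9|/(81/2), which is < ϵ when |y + 9| < (81/4)ϵ.
Take δ = min(9/2, (81/4)ϵ). Then 0 < |y + 9| < δ gives both |y + 9| < 9/2 and |y + 9| < (81/4)ϵ, so |2/y + 2/9| < ϵ.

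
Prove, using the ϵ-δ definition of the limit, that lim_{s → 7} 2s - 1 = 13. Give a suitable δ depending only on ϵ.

δ = ϵ/2

Fix ϵ > 0. We need δ > 0 so that 0 < |s − 7| < δ implies |(2s - 1) − 13| < ϵ.
Since (2s - 1) − 13 = 2(s − 7), we have |(2s - 1) − 13| = 2|s − 7|.
So 2|s − 7| < ϵ exactly when |s − 7| < ϵ/2.
Choosing δ = ϵ/2 gives |(2s - 1) − 13| = 2|s − 7| < ϵ whenever |s − 7| < δ.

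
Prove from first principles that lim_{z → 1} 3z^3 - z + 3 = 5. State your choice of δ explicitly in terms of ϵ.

Let ϵ > 0. We want δ > 0 such that 0 < |z − 1| < δ implies |(3z^3 - z + 3) − 5| < ϵ.
(3z^3 - z + 3) − 5 = 3z^3 - z - 2 = (z − 1)(3z^2 + 3z + 2).
So |(3z^3 - z + 3) − 5| = |z − 1|·|3z^2 + 3z + 2|.
Require δ ≤ 1. Then |z − 1| < 1 gives |z| < 2, and by the triangle inequality |3z^2 + 3z + 2| ≤ 3·2^2 + 3·2 + 2 = 20.
Hence |(3z^3 - z + 3) − 5| ≤ 20|z − 1| < ϵ provided |z − 1| < ϵ/20.
Choosing δ = min(1, ϵ/20) ensures both conditions, hence |(3z^3 - z + 3) − 5| < ϵ.

δ = min(1, ϵ/20)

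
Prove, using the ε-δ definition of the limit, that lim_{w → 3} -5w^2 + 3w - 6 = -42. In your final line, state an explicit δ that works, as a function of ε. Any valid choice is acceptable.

Fix ε > 0. We want δ > 0 such that 0 < |w − 3| < δ implies |(-5w^2 + 3w - 6) + 42| < ε.
(-5w^2 + 3w - 6) + 42 = -5w^2 + 3w + 36 = (w − 3)(-5w - 12).
So |(-5w^2 + 3w - 6) + 42| = |w − 3|·|-5w - 12|.
Assume first that |w − 3| < 1, so |w| < 4. Then |-5w - 12| ≤ 5·4 + 12 = 32.
Hence |(-5w^2 + 3w - 6) + 42| ≤ 32|w − 3| < ε provided |w − 3| < ε/32.
Choosing δ = min(1, ε/32) ensures both conditions, hence |(-5w^2 + 3w - 6) + 42| < ε.

δ = min(1, ε/32)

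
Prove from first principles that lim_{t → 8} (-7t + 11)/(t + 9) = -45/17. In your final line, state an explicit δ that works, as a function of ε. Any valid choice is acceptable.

Let ε > 0. We want δ > 0 with 0 < |t − 8| < δ ⇒ |(-7t + 11)/(t + 9) + 45/17| < ε.
Combining over a common denominator, (-7t + 11)/(t + 9) + 45/17 = [(-7t + 11)·17 − (-45)·(t + 9)] / [17·(t + 9)] = -74(t − 8) / (17(t + 9)).
So |(-7t + 11)/(t + 9) + 45/17| = 74|t − 8| / (17·|t + 9|).
Require δ ≤ 17/2, so |t + 9| ≥ |17| − |t − 8| > 17 − 17/2 = 17/2.
Hence |(-7t + 11)/(t + 9) + 45/17| < 74|t − 8|/(17·(17/2)) = (148/289)|t − 8|, which is < ε once |t − 8| < (289/148)ε.
Take δ = min(17/2, (289/148)ε). Then 0 < |t − 8| < δ forces both bounds, so |(-7t + 11)/(t + 9) + 45/17| < ε.

δ = min(17/2, (289/148)ε)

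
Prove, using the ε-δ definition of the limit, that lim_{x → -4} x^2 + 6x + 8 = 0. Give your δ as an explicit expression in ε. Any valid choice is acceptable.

Let ε > 0 be given. We want δ > 0 such that 0 < |x + 4| < δ implies |(x^2 + 6x + 8)| < ε.
(x^2 + 6x + 8) = x^2 + 6x + 8 = (x + 4)(x + 2).
So |(x^2 + 6x + 8)| = |x + 4|·|x + 2|.
Require δ ≤ 1. Then |x + 4| < 1 gives |x| < 5, and by the triangle inequality |x + 2| ≤ 5 + 2 = 7.
Hence |(x^2 + 6x + 8)| ≤ 7|x + 4| < ε provided |x + 4| < ε/7.
Take δ = min(1, ε/7). Then 0 < |x + 4| < δ gives both |x + 4| < 1 and |x + 4| < ε/7, so |(x^2 + 6x + 8)| < ε.

δ = min(1, ε/7)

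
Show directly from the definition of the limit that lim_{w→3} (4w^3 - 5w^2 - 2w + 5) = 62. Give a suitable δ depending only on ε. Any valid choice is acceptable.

Fix ε > 0. We want δ > 0 such that 0 < |w − 3| < δ implies |(4w^3 - 5w^2 - 2w + 5) − 62| < ε.
(4w^3 - 5w^2 - 2w + 5) − 62 = 4w^3 - 5w^2 - 2w - 57 = (w − 3)(4w^2 + 7w + 19).
So |(4w^3 - 5w^2 - 2w + 5) − 62| = |w − 3|·|4w^2 + 7w + 19|.
Assume first that |w − 3| < 2, so |w| < 5. Then |4w^2 + 7w + 19| ≤ 4·5^2 + 7·5 + 19 = 154.
Hence |(4w^3 - 5w^2 - 2w + 5) − 62| ≤ 154|w − 3| < ε provided |w − 3| < ε/154.
Choosing δ = min(2, ε/154) ensures both conditions, hence |(4w^3 - 5w^2 - 2w + 5) − 62| < ε.

δ = min(2, ε/154)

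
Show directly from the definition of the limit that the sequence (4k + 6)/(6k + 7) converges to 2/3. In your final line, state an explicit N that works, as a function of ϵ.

N = (2/9)/ϵ

Let ϵ > 0 be given. For k ≥ 1, |(4k + 6)/(6k + 7) − (2/3)| = |8|/(6(6k + 7)) = 8/(6(6k + 7)).
Since 6k + 7 ≥ 6k for k ≥ 1, this is ≤ 8/(6·6k) = (2/9)/k.
So |(4k + 6)/(6k + 7) − (2/3)| < ϵ whenever k > (2/9)/ϵ.
Take N = (2/9)/ϵ. If k > N then |(4k + 6)/(6k + 7) − (2/3)| ≤ (2/9)/k < ϵ.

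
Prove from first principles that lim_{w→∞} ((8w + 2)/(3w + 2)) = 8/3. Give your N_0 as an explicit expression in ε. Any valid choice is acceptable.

Let ε > 0. We seek N_0 > 0 such that w > N_0 implies |(8w + 2)/(3w + 2) − (8/3)| < ε.
(8w + 2)/(3w + 2) − (8/3) = (3(8w + 2) − 8(3w + 2)) / (3(3w + 2)) = -10/(3(3w + 2)).
For w > 0 we have 3w + 2 > 3w, so |(8w + 2)/(3w + 2) − (8/3)| = 10/(3(3w + 2)) < 10/(3·3w) = (10/9)/w.
Thus |(8w + 2)/(3w + 2) − (8/3)| < ε whenever w > (10/9)/ε.
Take N_0 = (10/9)/ε. If w > N_0 then |(8w + 2)/(3w + 2) − (8/3)| < (10/9)/w < ε.

N_0 = (10/9)/ε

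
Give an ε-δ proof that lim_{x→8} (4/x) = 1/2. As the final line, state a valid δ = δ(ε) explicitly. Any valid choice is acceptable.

Let ε > 0 be given. We seek δ > 0 such that 0 < |x − 8| < δ implies |4/x − (1/2)| < ε.
|4/x − (1/2)| = 4·|8 − x|/(8·|x|) = 4|x − 8|/(8|x|).
Restrict δ ≤ 4. Then |x − 8| < 4 gives |x| > 4, so 8|x| > 32.
Then |4/x − (1/2)| < 4|x − 8|/32, which is < ε when |x − 8| < 8ε.
Take δ = min(4, 8ε). Then 0 < |x − 8| < δ gives both |x − 8| < 4 and |x − 8| < 8ε, so |4/x − (1/2)| < ε.

δ = min(4, 8ε)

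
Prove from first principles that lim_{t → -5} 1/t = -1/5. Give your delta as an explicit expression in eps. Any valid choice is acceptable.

Suppose eps > 0. We seek delta > 0 such that 0 < |t + 5| < delta implies |1/t + 1/5| < eps.
|1/t + 1/5| = |-5 − t|/(5·|t|) = |t + 5|/(5|t|).
Require delta ≤ 5/2 so that |t| > 5 − 5/2 = 5/2, hence 5|t| > 25/2.
Then |1/t + 1/5| < |t + 5|/(25/2), which is < eps when |t + 5| < (25/2)eps.
Take delta = min(5/2, (25/2)eps). Then 0 < |t + 5| < delta gives both |t + 5| < 5/2 and |t + 5| < (25/2)eps, so |1/t + 1/5| < eps.

delta = min(5/2, (25/2)eps)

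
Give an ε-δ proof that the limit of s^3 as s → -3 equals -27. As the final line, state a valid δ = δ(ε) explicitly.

Suppose ε > 0. We seek δ > 0 with 0 < |s + 3| < δ ⇒ |s^3 + 27| < ε.
Factor: s^3 + 27 = (s + 3)(s^2 - 3s + 9), so |s^3 + 27| = |s + 3|·|s^2 - 3s + 9|.
Restrict δ ≤ 1. Then |s + 3| < 1 gives |s| < 4, so by the triangle inequality |s^2 - 3s + 9| ≤ 4^2 + 3·4 + 9 = 37.
Hence |s^3 + 27| ≤ 37|s + 3|, which is < ε once |s + 3| < ε/37.
Take δ = min(1, ε/37). If 0 < |s + 3| < δ then both bounds hold and |s^3 + 27| ≤ 37|s + 3| < 37·(ε/37) = ε.

δ = min(1, ε/37)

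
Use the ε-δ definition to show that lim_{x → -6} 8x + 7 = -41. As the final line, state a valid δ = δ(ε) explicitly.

Let ε > 0. We need δ > 0 so that 0 < |x + 6| < δ implies |(8x + 7) + 41| < ε.
Since (8x + 7) + 41 = 8(x + 6), we have |(8x + 7) + 41| = 8|x + 6|.
So 8|x + 6| < ε exactly when |x + 6| < ε/8.
Take δ = ε/8. If 0 < |x + 6| < δ then |(8x + 7) + 41| = 8|x + 6| < 8·(ε/8) = ε.

δ = ε/8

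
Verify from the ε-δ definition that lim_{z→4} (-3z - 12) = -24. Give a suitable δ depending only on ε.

δ = ε/3

Fix ε > 0. We need δ > 0 so that 0 < |z − 4| < δ implies |(-3z - 12) + 24| < ε.
Since (-3z - 12) + 24 = -3(z − 4), we have |(-3z - 12) + 24| = 3|z − 4|.
Thus it suffices that |z − 4| < ε/3.
Take δ = ε/3. If 0 < |z − 4| < δ then |(-3z - 12) + 24| = 3|z − 4| < 3·(ε/3) = ε.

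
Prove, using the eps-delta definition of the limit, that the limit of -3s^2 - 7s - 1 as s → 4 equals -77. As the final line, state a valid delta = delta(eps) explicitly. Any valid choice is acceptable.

Fix eps > 0. We want delta > 0 such that 0 < |s − 4| < delta implies |(-3s^2 - 7s - 1) + 77| < eps.
(-3s^2 - 7s - 1) + 77 = -3s^2 - 7s + 76 = (s − 4)(-3s - 19).
So |(-3s^2 - 7s - 1) + 77| = |s − 4|·|-3s - 19|.
Require delta ≤ 2. Then |s − 4| < 2 gives |s| < 6, and by the triangle inequality |-3s - 19| ≤ 3·6 + 19 = 37.
Hence |(-3s^2 - 7s - 1) + 77| ≤ 37|s − 4| < eps provided |s − 4| < eps/37.
Take delta = min(2, eps/37). Then 0 < |s − 4| < delta gives both |s − 4| < 2 and |s − 4| < eps/37, so |(-3s^2 - 7s - 1) + 77| < eps.

delta = min(2, eps/37)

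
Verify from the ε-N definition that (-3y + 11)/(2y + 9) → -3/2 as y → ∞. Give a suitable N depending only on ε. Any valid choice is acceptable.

N = (49/4)/ε

Let ε > 0. We seek N > 0 such that y > N implies |(-3y + 11)/(2y + 9) + 3/2| < ε.
(-3y + 11)/(2y + 9) + 3/2 = (2(-3y + 11) − (-3)(2y + 9)) / (2(2y + 9)) = 49/(2(2y + 9)).
For y > 0 we have 2y + 9 > 2y, so |(-3y + 11)/(2y + 9) + 3/2| = 49/(2(2y + 9)) < 49/(2·2y) = (49/4)/y.
Thus |(-3y + 11)/(2y + 9) + 3/2| < ε whenever y > (49/4)/ε.
Take N = (49/4)/ε. If y > N then |(-3y + 11)/(2y + 9) + 3/2| < (49/4)/y < ε.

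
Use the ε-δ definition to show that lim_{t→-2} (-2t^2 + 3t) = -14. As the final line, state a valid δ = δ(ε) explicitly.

δ = min(1, ε/13)

Fix ε > 0. We want δ > 0 such that 0 < |t + 2| < δ implies |(-2t^2 + 3t) + 14| < ε.
(-2t^2 + 3t) + 14 = -2t^2 + 3t + 14 = (t + 2)(-2t + 7).
So |(-2t^2 + 3t) + 14| = |t + 2|·|-2t + 7|.
Require δ ≤ 1. Then |t + 2| < 1 gives |t| < 3, and by the triangle inequality |-2t + 7| ≤ 2·3 + 7 = 13.
Hence |(-2t^2 + 3t) + 14| ≤ 13|t + 2| < ε provided |t + 2| < ε/13.
Choosing δ = min(1, ε/13) ensures both conditions, hence |(-2t^2 + 3t) + 14| < ε.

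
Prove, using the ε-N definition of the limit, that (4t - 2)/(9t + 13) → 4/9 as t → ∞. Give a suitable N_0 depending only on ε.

N_0 = (70/81)/ε

Fix ε > 0. We seek N_0 > 0 such that t > N_0 implies |(4t - 2)/(9t + 13) − (4/9)| < ε.
(4t - 2)/(9t + 13) − (4/9) = (9(4t - 2) − 4(9t + 13)) / (9(9t + 13)) = -70/(9(9t + 13)).
For t > 0 we have 9t + 13 > 9t, so |(4t - 2)/(9t + 13) − (4/9)| = 70/(9(9t + 13)) < 70/(9·9t) = (70/81)/t.
Thus |(4t - 2)/(9t + 13) − (4/9)| < ε whenever t > (70/81)/ε.
Take N_0 = (70/81)/ε. If t > N_0 then |(4t - 2)/(9t + 13) − (4/9)| < (70/81)/t < ε.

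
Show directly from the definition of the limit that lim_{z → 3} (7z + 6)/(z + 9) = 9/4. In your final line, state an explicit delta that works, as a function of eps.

Fix eps > 0. We want delta > 0 with 0 < |z − 3| < delta ⇒ |(7z + 6)/(z + 9) − (9/4)| < eps.
Combining over a common denominator, (7z + 6)/(z + 9) − (9/4) = [(7z + 6)·12 − 27·(z + 9)] / [12·(z + 9)] = 57(z − 3) / (12(z + 9)).
So |(7z + 6)/(z + 9) − (9/4)| = 57|z − 3| / (12·|z + 9|).
Restrict delta ≤ 6. Then |z − 3| < 6 gives |z + 9| = |(z − 3) + 12| ≥ 12 − 6 = 6.
Hence |(7z + 6)/(z + 9) − (9/4)| < 57|z − 3|/(12·6) = (19/24)|z − 3|, which is < eps once |z − 3| < (24/19)eps.
Take delta = min(6, (24/19)eps). Then 0 < |z − 3| < delta forces both bounds, so |(7z + 6)/(z + 9) − (9/4)| < eps.

delta = min(6, (24/19)eps)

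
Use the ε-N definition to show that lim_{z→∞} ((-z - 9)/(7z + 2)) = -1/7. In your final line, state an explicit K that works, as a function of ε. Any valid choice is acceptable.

Let ε > 0. We seek K > 0 such that z > K implies |(-z - 9)/(7z + 2) + 1/7| < ε.
(-z - 9)/(7z + 2) + 1/7 = (7(-z - 9) − (-1)(7z + 2)) / (7(7z + 2)) = -61/(7(7z + 2)).
For z > 0 we have 7z + 2 > 7z, so |(-z - 9)/(7z + 2) + 1/7| = 61/(7(7z + 2)) < 61/(7·7z) = (61/49)/z.
Thus |(-z - 9)/(7z + 2) + 1/7| < ε whenever z > (61/49)/ε.
Take K = (61/49)/ε. If z > K then |(-z - 9)/(7z + 2) + 1/7| < (61/49)/z < ε.

K = (61/49)/ε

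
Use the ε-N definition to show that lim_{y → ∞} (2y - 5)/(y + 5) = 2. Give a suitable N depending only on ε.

N = 15/ε

Let ε > 0. We seek N > 0 such that y > N implies |(2y - 5)/(y + 5) − 2| < ε.
(2y - 5)/(y + 5) − 2 = ((2y - 5) − 2(y + 5)) / ((y + 5)) = -15/((y + 5)).
For y > 0 we have y + 5 > y, so |(2y - 5)/(y + 5) − 2| = 15/((y + 5)) < 15/(y) = 15/y.
Thus |(2y - 5)/(y + 5) − 2| < ε whenever y > 15/ε.
Take N = 15/ε. If y > N then |(2y - 5)/(y + 5) − 2| < 15/y < ε.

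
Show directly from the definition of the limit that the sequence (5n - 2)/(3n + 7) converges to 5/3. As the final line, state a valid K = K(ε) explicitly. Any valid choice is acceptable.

Fix ε > 0. For n ≥ 1, |(5n - 2)/(3n + 7) − (5/3)| = |-41|/(3(3n + 7)) = 41/(3(3n + 7)).
Since 3n + 7 ≥ 3n for n ≥ 1, this is ≤ 41/(3·3n) = (41/9)/n.
So |(5n - 2)/(3n + 7) − (5/3)| < ε whenever n > (41/9)/ε.
Take K = (41/9)/ε. If n > K then |(5n - 2)/(3n + 7) − (5/3)| ≤ (41/9)/n < ε.

K = (41/9)/ε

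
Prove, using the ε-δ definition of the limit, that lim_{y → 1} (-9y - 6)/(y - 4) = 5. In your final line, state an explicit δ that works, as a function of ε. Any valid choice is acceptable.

δ = min(3/2, (3/28)ε)

Let ε > 0. We want δ > 0 with 0 < |y − 1| < δ ⇒ |(-9y - 6)/(y - 4) − 5| < ε.
Combining over a common denominator, (-9y - 6)/(y - 4) − 5 = [(-9y - 6)·(-3) − (-15)·(y - 4)] / [(-3)·(y - 4)] = 42(y − 1) / ((-3)(y - 4)).
So |(-9y - 6)/(y - 4) − 5| = 42|y − 1| / (3·|y − 4|).
Require δ ≤ 3/2, so |y − 4| ≥ |-3| − |y − 1| > 3 − 3/2 = 3/2.
Hence |(-9y - 6)/(y - 4) − 5| < 42|y − 1|/(3·(3/2)) = (28/3)|y − 1|, which is < ε once |y − 1| < (3/28)ε.
Take δ = min(3/2, (3/28)ε). Then 0 < |y − 1| < δ forces both bounds, so |(-9y - 6)/(y - 4) − 5| < ε.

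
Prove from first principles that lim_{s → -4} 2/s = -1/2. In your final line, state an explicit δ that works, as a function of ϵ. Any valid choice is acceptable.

Fix ϵ > 0. We seek δ > 0 such that 0 < |s + 4| < δ implies |2/s + 1/2| < ϵ.
|2/s + 1/2| = 2·|-4 − s|/(4·|s|) = 2|s + 4|/(4|s|).
Restrict δ ≤ 2. Then |s + 4| < 2 gives |s| > 2, so 4|s| > 8.
Then |2/s + 1/2| < 2|s + 4|/8, which is < ϵ when |s + 4| < 4ϵ.
Take δ = min(2, 4ϵ). Then 0 < |s + 4| < δ gives both |s + 4| < 2 and |s + 4| < 4ϵ, so |2/s + 1/2| < ϵ.

δ = min(2, 4ϵ)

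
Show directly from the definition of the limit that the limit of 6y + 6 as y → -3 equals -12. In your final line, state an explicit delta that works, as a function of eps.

Let eps > 0. We need delta > 0 so that 0 < |y + 3| < delta implies |(6y + 6) + 12| < eps.
|(6y + 6) + 12| = |6y + 18| = 6|y + 3|.
So 6|y + 3| < eps exactly when |y + 3| < eps/6.
Take delta = eps/6. If 0 < |y + 3| < delta then |(6y + 6) + 12| = 6|y + 3| < 6·(eps/6) = eps.

delta = eps/6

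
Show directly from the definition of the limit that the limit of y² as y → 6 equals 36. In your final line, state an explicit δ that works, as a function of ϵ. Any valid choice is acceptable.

Let ϵ > 0 be given. We seek δ > 0 with 0 < |y − 6| < δ ⇒ |y² − 36| < ϵ.
Factor: y² − 36 = (y − 6)(y + 6), so |y² − 36| = |y − 6|·|y + 6|.
Restrict δ ≤ 2. Then |y − 6| < 2 gives |y| < 8, so by the triangle inequality |y + 6| ≤ 8 + 6 = 14.
Hence |y² − 36| ≤ 14|y − 6|, which is < ϵ once |y − 6| < ϵ/14.
Take δ = min(2, ϵ/14). If 0 < |y − 6| < δ then both bounds hold and |y² − 36| ≤ 14|y − 6| < 14·(ϵ/14) = ϵ.

δ = min(2, ϵ/14)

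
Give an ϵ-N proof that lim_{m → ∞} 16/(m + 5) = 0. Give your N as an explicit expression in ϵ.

Fix ϵ > 0. For m ≥ 1, |16/(m + 5) − 0| = 16/(m + 5) ≤ 16/m.
We need 16/m < ϵ, i.e. m > 16/ϵ.
Take N = 16/ϵ. If m > N then |16/(m + 5)| ≤ 16/m < ϵ.

N = 16/ϵ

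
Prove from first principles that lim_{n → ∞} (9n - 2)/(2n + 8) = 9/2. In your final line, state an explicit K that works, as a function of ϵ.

K = 19/ϵ

Let ϵ > 0. For n ≥ 1, |(9n - 2)/(2n + 8) − (9/2)| = |-76|/(2(2n + 8)) = 76/(2(2n + 8)).
Since 2n + 8 ≥ 2n for n ≥ 1, this is ≤ 76/(2·2n) = 19/n.
So |(9n - 2)/(2n + 8) − (9/2)| < ϵ whenever n > 19/ϵ.
Take K = 19/ϵ. If n > K then |(9n - 2)/(2n + 8) − (9/2)| ≤ 19/n < ϵ.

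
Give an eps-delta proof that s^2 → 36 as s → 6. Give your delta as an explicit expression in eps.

Suppose eps > 0. We seek delta > 0 with 0 < |s − 6| < delta ⇒ |s^2 − 36| < eps.
Factor: s^2 − 36 = (s − 6)(s + 6), so |s^2 − 36| = |s − 6|·|s + 6|.
Impose delta ≤ 1 so that |s| < 7; then |s + 6| ≤ 13.
Hence |s^2 − 36| ≤ 13|s − 6|, which is < eps once |s − 6| < eps/13.
Take delta = min(1, eps/13). If 0 < |s − 6| < delta then both bounds hold and |s^2 − 36| ≤ 13|s − 6| < 13·(eps/13) = eps.

delta = min(1, eps/13)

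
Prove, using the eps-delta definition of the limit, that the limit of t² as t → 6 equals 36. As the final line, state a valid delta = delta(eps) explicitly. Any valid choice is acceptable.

Let eps > 0. We seek delta > 0 with 0 < |t − 6| < delta ⇒ |t² − 36| < eps.
Factor: t² − 36 = (t − 6)(t + 6), so |t² − 36| = |t − 6|·|t + 6|.
Impose delta ≤ 1 so that |t| < 7; then |t + 6| ≤ 13.
Hence |t² − 36| ≤ 13|t − 6|, which is < eps once |t − 6| < eps/13.
Take delta = min(1, eps/13). If 0 < |t − 6| < delta then both bounds hold and |t² − 36| ≤ 13|t − 6| < 13·(eps/13) = eps.

delta = min(1, eps/13)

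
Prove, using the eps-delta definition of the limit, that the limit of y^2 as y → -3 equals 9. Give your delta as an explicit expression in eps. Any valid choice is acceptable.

Let eps > 0. We seek delta > 0 with 0 < |y + 3| < delta ⇒ |y^2 − 9| < eps.
Factor: y^2 − 9 = (y + 3)(y - 3), so |y^2 − 9| = |y + 3|·|y - 3|.
Impose delta ≤ 2 so that |y| < 5; then |y - 3| ≤ 8.
Hence |y^2 − 9| ≤ 8|y + 3|, which is < eps once |y + 3| < eps/8.
Take delta = min(2, eps/8). If 0 < |y + 3| < delta then both bounds hold and |y^2 − 9| ≤ 8|y + 3| < 8·(eps/8) = eps.

delta = min(2, eps/8)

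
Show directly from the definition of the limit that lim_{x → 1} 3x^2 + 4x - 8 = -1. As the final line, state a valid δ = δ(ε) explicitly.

δ = min(2, ε/16)

Suppose ε > 0. We want δ > 0 such that 0 < |x − 1| < δ implies |(3x^2 + 4x - 8) + 1| < ε.
(3x^2 + 4x - 8) + 1 = 3x^2 + 4x - 7 = (x − 1)(3x + 7).
So |(3x^2 + 4x - 8) + 1| = |x − 1|·|3x + 7|.
Assume first that |x − 1| < 2, so |x| < 3. Then |3x + 7| ≤ 3·3 + 7 = 16.
Hence |(3x^2 + 4x - 8) + 1| ≤ 16|x − 1| < ε provided |x − 1| < ε/16.
Take δ = min(2, ε/16). Then 0 < |x − 1| < δ gives both |x − 1| < 2 and |x − 1| < ε/16, so |(3x^2 + 4x - 8) + 1| < ε.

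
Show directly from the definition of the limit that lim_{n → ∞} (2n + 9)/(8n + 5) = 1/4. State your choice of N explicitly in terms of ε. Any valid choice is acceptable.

Suppose ε > 0. For n ≥ 1, |(2n + 9)/(8n + 5) − (1/4)| = |62|/(8(8n + 5)) = 62/(8(8n + 5)).
Since 8n + 5 ≥ 8n for n ≥ 1, this is ≤ 62/(8·8n) = (31/32)/n.
So |(2n + 9)/(8n + 5) − (1/4)| < ε whenever n > (31/32)/ε.
Take N = (31/32)/ε. If n > N then |(2n + 9)/(8n + 5) − (1/4)| ≤ (31/32)/n < ε.

N = (31/32)/ε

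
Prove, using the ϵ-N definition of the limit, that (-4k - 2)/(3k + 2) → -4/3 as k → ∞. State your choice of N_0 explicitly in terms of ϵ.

Fix ϵ > 0. For k ≥ 1, |(-4k - 2)/(3k + 2) + 4/3| = |2|/(3(3k + 2)) = 2/(3(3k + 2)).
Since 3k + 2 ≥ 3k for k ≥ 1, this is ≤ 2/(3·3k) = (2/9)/k.
So |(-4k - 2)/(3k + 2) + 4/3| < ϵ whenever k > (2/9)/ϵ.
Take N_0 = (2/9)/ϵ. If k > N_0 then |(-4k - 2)/(3k + 2) + 4/3| ≤ (2/9)/k < ϵ.

N_0 = (2/9)/ϵ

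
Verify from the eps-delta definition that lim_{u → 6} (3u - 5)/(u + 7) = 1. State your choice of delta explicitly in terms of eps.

Let eps > 0. We want delta > 0 with 0 < |u − 6| < delta ⇒ |(3u - 5)/(u + 7) − 1| < eps.
Combining over a common denominator, (3u - 5)/(u + 7) − 1 = [(3u - 5)·13 − 13·(u + 7)] / [13·(u + 7)] = 26(u − 6) / (13(u + 7)).
So |(3u - 5)/(u + 7) − 1| = 26|u − 6| / (13·|u + 7|).
Require delta ≤ 13/2, so |u + 7| ≥ |13| − |u − 6| > 13 − 13/2 = 13/2.
Hence |(3u - 5)/(u + 7) − 1| < 26|u − 6|/(13·(13/2)) = (4/13)|u − 6|, which is < eps once |u − 6| < (13/4)eps.
Take delta = min(13/2, (13/4)eps). Then 0 < |u − 6| < delta forces both bounds, so |(3u - 5)/(u + 7) − 1| < eps.

delta = min(13/2, (13/4)eps)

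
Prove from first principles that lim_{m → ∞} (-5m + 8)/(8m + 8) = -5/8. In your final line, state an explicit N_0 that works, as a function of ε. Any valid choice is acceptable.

Suppose ε > 0. For m ≥ 1, |(-5m + 8)/(8m + 8) + 5/8| = |104|/(8(8m + 8)) = 104/(8(8m + 8)).
Since 8m + 8 ≥ 8m for m ≥ 1, this is ≤ 104/(8·8m) = (13/8)/m.
So |(-5m + 8)/(8m + 8) + 5/8| < ε whenever m > (13/8)/ε.
Take N_0 = (13/8)/ε. If m > N_0 then |(-5m + 8)/(8m + 8) + 5/8| ≤ (13/8)/m < ε.

N_0 = (13/8)/ε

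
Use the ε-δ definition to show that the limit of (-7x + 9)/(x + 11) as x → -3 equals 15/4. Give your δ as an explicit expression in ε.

δ = min(4, (16/43)ε)

Suppose ε > 0. We want δ > 0 with 0 < |x + 3| < δ ⇒ |(-7x + 9)/(x + 11) − (15/4)| < ε.
Combining over a common denominator, (-7x + 9)/(x + 11) − (15/4) = [(-7x + 9)·8 − 30·(x + 11)] / [8·(x + 11)] = -86(x + 3) / (8(x + 11)).
So |(-7x + 9)/(x + 11) − (15/4)| = 86|x + 3| / (8·|x + 11|).
Restrict δ ≤ 4. Then |x + 3| < 4 gives |x + 11| = |(x + 3) + 8| ≥ 8 − 4 = 4.
Hence |(-7x + 9)/(x + 11) − (15/4)| < 86|x + 3|/(8·4) = (43/16)|x + 3|, which is < ε once |x + 3| < (16/43)ε.
Take δ = min(4, (16/43)ε). Then 0 < |x + 3| < δ forces both bounds, so |(-7x + 9)/(x + 11) − (15/4)| < ε.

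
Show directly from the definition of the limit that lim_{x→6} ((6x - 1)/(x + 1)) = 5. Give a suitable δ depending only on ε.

δ = min(7/2, (7/2)ε)

Suppose ε > 0. We want δ > 0 with 0 < |x − 6| < δ ⇒ |(6x - 1)/(x + 1) − 5| < ε.
Combining over a common denominator, (6x - 1)/(x + 1) − 5 = [(6x - 1)·7 − 35·(x + 1)] / [7·(x + 1)] = 7(x − 6) / (7(x + 1)).
So |(6x - 1)/(x + 1) − 5| = 7|x − 6| / (7·|x + 1|).
Require δ ≤ 7/2, so |x + 1| ≥ |7| − |x − 6| > 7 − 7/2 = 7/2.
Hence |(6x - 1)/(x + 1) − 5| < 7|x − 6|/(7·(7/2)) = (2/7)|x − 6|, which is < ε once |x − 6| < (7/2)ε.
Take δ = min(7/2, (7/2)ε). Then 0 < |x − 6| < δ forces both bounds, so |(6x - 1)/(x + 1) − 5| < ε.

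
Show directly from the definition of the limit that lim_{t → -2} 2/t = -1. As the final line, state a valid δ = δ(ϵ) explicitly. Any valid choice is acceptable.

Let ϵ > 0 be given. We seek δ > 0 such that 0 < |t + 2| < δ implies |2/t + 1| < ϵ.
|2/t + 1| = 2·|-2 − t|/(2·|t|) = 2|t + 2|/(2|t|).
Restrict δ ≤ 1. Then |t + 2| < 1 gives |t| > 1, so 2|t| > 2.
Then |2/t + 1| < 2|t + 2|/2, which is < ϵ when |t + 2| < ϵ.
Take δ = min(1, ϵ). Then 0 < |t + 2| < δ gives both |t + 2| < 1 and |t + 2| < ϵ, so |2/t + 1| < ϵ.

δ = min(1, ϵ)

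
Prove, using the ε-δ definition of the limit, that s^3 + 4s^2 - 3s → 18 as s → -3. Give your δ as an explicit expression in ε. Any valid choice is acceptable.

δ = min(2, ε/36)

Let ε > 0. We want δ > 0 such that 0 < |s + 3| < δ implies |(s^3 + 4s^2 - 3s) − 18| < ε.
(s^3 + 4s^2 - 3s) − 18 = s^3 + 4s^2 - 3s - 18 = (s + 3)(s^2 + s - 6).
So |(s^3 + 4s^2 - 3s) − 18| = |s + 3|·|s^2 + s - 6|.
Require δ ≤ 2. Then |s + 3| < 2 gives |s| < 5, and by the triangle inequality |s^2 + s - 6| ≤ 5^2 + 5 + 6 = 36.
Hence |(s^3 + 4s^2 - 3s) − 18| ≤ 36|s + 3| < ε provided |s + 3| < ε/36.
Choosing δ = min(2, ε/36) ensures both conditions, hence |(s^3 + 4s^2 - 3s) − 18| < ε.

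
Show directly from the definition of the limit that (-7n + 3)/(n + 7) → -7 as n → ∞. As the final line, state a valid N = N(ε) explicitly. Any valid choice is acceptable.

N = 52/ε

Let ε > 0 be given. For n ≥ 1, |(-7n + 3)/(n + 7) + 7| = |52|/((n + 7)) = 52/((n + 7)).
Since n + 7 ≥ n for n ≥ 1, this is ≤ 52/(n) = 52/n.
So |(-7n + 3)/(n + 7) + 7| < ε whenever n > 52/ε.
Take N = 52/ε. If n > N then |(-7n + 3)/(n + 7) + 7| ≤ 52/n < ε.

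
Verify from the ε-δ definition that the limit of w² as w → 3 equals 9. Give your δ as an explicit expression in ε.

Let ε > 0. We seek δ > 0 with 0 < |w − 3| < δ ⇒ |w² − 9| < ε.
Factor: w² − 9 = (w − 3)(w + 3), so |w² − 9| = |w − 3|·|w + 3|.
Impose δ ≤ 1 so that |w| < 4; then |w + 3| ≤ 7.
Hence |w² − 9| ≤ 7|w − 3|, which is < ε once |w − 3| < ε/7.
Take δ = min(1, ε/7). If 0 < |w − 3| < δ then both bounds hold and |w² − 9| ≤ 7|w − 3| < 7·(ε/7) = ε.

δ = min(1, ε/7)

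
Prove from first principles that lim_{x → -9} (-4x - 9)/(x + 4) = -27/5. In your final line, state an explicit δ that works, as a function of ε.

δ = min(5/2, (25/14)ε)

Fix ε > 0. We want δ > 0 with 0 < |x + 9| < δ ⇒ |(-4x - 9)/(x + 4) + 27/5| < ε.
Combining over a common denominator, (-4x - 9)/(x + 4) + 27/5 = [(-4x - 9)·(-5) − 27·(x + 4)] / [(-5)·(x + 4)] = -7(x + 9) / ((-5)(x + 4)).
So |(-4x - 9)/(x + 4) + 27/5| = 7|x + 9| / (5·|x + 4|).
Require δ ≤ 5/2, so |x + 4| ≥ |-5| − |x + 9| > 5 − 5/2 = 5/2.
Hence |(-4x - 9)/(x + 4) + 27/5| < 7|x + 9|/(5·(5/2)) = (14/25)|x + 9|, which is < ε once |x + 9| < (25/14)ε.
Take δ = min(5/2, (25/14)ε). Then 0 < |x + 9| < δ forces both bounds, so |(-4x - 9)/(x + 4) + 27/5| < ε.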